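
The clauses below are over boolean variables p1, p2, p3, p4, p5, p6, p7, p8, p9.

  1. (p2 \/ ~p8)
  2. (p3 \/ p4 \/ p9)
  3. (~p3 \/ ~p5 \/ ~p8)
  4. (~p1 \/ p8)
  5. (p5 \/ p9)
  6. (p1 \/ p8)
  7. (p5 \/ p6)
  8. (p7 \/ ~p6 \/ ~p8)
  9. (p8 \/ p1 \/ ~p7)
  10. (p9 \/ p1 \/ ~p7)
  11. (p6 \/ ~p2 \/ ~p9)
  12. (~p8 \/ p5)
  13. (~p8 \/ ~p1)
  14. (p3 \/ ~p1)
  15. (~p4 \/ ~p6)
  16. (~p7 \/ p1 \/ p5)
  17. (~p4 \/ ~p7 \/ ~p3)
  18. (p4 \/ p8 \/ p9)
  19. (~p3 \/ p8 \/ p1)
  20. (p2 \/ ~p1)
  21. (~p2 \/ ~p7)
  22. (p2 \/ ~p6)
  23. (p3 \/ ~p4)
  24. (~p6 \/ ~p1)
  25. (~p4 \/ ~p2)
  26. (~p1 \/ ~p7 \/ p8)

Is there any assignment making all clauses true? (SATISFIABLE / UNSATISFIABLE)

UNSATISFIABLE

p1 = True:
  propagation gives p8=True; an empty clause results — contradiction.
p1 = False:
  propagation gives p8=True, p2=True, p5=True, p3=False; an empty clause results — contradiction.
Every branch closes, so no satisfying assignment exists.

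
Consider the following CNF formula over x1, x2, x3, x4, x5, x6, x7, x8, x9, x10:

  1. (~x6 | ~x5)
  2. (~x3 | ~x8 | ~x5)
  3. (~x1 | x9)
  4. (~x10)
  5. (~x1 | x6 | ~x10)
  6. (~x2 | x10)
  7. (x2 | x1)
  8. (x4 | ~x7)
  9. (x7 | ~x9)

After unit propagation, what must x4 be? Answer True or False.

Unit clause (~x10) sets x10 = False.
(x10 | ~x2): since x10 = False, the clause reduces to (~x2). x2 = False.
(x1 | x2) with x2 = False leaves only x1, so x1 = True.
From (~x1 | x9) and x1 = True: x9 = True.
(~x9 | x7) with x9 = True leaves only x7, so x7 = True.
(~x7 | x4) with x7 = True leaves only x4, so x4 = True.

True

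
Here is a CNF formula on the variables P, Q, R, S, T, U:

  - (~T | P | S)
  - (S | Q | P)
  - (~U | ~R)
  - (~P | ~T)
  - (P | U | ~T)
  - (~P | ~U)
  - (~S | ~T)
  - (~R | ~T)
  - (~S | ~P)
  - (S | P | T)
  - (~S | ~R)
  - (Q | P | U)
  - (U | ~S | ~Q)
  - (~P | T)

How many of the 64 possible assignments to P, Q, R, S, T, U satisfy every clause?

Satisfying assignments:
  P=F Q=F R=F S=T T=F U=T
  P=F Q=T R=F S=T T=F U=T
That's 2 in total.

2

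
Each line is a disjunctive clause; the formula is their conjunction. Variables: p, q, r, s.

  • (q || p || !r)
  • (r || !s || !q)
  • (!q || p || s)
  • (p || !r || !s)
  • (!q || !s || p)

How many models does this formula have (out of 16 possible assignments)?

9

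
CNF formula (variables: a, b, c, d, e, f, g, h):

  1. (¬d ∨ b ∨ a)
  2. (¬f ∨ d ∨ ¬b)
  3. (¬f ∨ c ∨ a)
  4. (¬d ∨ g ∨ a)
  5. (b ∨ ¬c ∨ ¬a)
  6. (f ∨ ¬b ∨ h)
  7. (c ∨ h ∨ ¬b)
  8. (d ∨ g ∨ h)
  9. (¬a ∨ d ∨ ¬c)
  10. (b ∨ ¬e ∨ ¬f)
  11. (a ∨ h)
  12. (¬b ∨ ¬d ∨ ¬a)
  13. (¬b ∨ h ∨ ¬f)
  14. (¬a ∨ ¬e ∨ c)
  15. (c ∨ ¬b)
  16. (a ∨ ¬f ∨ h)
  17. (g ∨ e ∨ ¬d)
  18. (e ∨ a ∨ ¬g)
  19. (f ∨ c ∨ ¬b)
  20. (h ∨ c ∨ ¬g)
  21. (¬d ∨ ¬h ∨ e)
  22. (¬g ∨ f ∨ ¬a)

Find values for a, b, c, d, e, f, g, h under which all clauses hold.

Branch on a: take a = False.
  then h is forced to True.
For the remaining variables, b = True, c = True, d = False, e = True, f = False, g = True works.

a=0, b=1, c=1, d=0, e=1, f=0, g=1, h=1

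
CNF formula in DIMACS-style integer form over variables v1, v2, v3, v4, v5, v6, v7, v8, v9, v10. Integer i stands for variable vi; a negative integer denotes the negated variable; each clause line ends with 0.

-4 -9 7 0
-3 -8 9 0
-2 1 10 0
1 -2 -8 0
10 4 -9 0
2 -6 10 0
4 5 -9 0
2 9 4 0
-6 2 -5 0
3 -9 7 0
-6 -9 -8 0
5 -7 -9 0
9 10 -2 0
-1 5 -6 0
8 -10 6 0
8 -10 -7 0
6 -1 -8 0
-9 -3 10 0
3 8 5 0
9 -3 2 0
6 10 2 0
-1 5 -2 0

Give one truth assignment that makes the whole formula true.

v1 = True, v2 = True, v3 = False, v4 = True, v5 = True, v6 = False, v7 = True, v8 = False, v9 = True, v10 = False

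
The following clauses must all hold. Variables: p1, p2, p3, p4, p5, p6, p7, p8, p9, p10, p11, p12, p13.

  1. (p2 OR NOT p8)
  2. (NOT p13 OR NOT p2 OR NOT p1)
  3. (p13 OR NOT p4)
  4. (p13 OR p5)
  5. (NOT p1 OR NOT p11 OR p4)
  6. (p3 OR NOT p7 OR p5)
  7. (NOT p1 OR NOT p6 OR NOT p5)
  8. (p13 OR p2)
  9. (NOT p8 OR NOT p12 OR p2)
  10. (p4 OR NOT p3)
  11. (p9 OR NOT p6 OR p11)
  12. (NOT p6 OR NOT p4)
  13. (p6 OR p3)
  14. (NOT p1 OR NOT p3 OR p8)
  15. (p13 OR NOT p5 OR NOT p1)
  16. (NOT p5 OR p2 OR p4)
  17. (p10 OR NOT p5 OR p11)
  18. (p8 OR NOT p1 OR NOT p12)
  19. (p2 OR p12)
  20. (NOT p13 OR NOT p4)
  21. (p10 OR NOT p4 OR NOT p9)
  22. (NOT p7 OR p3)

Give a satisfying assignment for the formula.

p1=F  p2=T  p3=F  p4=F  p5=T  p6=T  p7=F  p8=F  p9=F  p10=F  p11=T  p12=T  p13=F

Check each clause:
  1. (NOT p8 OR p2) — NOT p8 is true.
  2. (NOT p2 OR NOT p1 OR NOT p13) — NOT p13 is true.
  3. (NOT p4 OR p13) — NOT p4 is true.
  4. (p5 OR p13) — p5 is true.
  5. (NOT p1 OR NOT p11 OR p4) — NOT p1 is true.
  6. (p3 OR NOT p7 OR p5) — NOT p7 is true.
  7. (NOT p1 OR NOT p6 OR NOT p5) — NOT p1 is true.
  8. (p2 OR p13) — p2 is true.
  9. (NOT p8 OR NOT p12 OR p2) — NOT p8 is true.
  10. (NOT p3 OR p4) — NOT p3 is true.
  11. (p11 OR p9 OR NOT p6) — p11 is true.
  12. (NOT p6 OR NOT p4) — NOT p4 is true.
  13. (p6 OR p3) — p6 is true.
  14. (p8 OR NOT p3 OR NOT p1) — NOT p3 is true.
  15. (NOT p1 OR p13 OR NOT p5) — NOT p1 is true.
  16. (p4 OR NOT p5 OR p2) — p2 is true.
  17. (p11 OR NOT p5 OR p10) — p11 is true.
  18. (NOT p1 OR NOT p12 OR p8) — NOT p1 is true.
  19. (p2 OR p12) — p2 is true.
  20. (NOT p4 OR NOT p13) — NOT p13 is true.
  21. (NOT p4 OR NOT p9 OR p10) — NOT p4 is true.
  22. (p3 OR NOT p7) — NOT p7 is true.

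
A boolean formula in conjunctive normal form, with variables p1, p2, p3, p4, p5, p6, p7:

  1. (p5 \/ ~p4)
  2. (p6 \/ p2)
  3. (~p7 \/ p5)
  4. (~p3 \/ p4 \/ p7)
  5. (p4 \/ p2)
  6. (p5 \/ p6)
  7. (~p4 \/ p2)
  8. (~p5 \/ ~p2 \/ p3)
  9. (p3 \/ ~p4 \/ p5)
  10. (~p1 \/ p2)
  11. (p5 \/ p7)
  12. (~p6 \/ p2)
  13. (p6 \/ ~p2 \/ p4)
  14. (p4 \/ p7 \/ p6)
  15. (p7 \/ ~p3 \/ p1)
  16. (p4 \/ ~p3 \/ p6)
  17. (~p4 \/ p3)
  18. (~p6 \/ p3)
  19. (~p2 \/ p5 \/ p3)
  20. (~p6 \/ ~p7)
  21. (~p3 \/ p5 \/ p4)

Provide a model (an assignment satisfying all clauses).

p1=True, p2=True, p3=True, p4=True, p5=True, p6=False, p7=False

Branch on p1: take p1 = True.
  then p2 is forced to True.
Set p3 = True and propagate.
For the remaining variables, p4 = True, p5 = True, p6 = False, p7 = False works.
Check each clause:
  1. (~p4 \/ p5) — p5 is true.
  2. (p2 \/ p6) — p2 is true.
  3. (~p7 \/ p5) — ~p7 is true.
  4. (p4 \/ p7 \/ ~p3) — p4 is true.
  5. (p4 \/ p2) — p2 is true.
  6. (p5 \/ p6) — p5 is true.
  7. (p2 \/ ~p4) — p2 is true.
  8. (~p5 \/ p3 \/ ~p2) — p3 is true.
  9. (p3 \/ p5 \/ ~p4) — p3 is true.
  10. (p2 \/ ~p1) — p2 is true.
  11. (p7 \/ p5) — p5 is true.
  12. (p2 \/ ~p6) — ~p6 is true.
  13. (p4 \/ p6 \/ ~p2) — p4 is true.
  14. (p6 \/ p7 \/ p4) — p4 is true.
  15. (~p3 \/ p1 \/ p7) — p1 is true.
  16. (p4 \/ ~p3 \/ p6) — p4 is true.
  17. (~p4 \/ p3) — p3 is true.
  18. (p3 \/ ~p6) — ~p6 is true.
  19. (~p2 \/ p5 \/ p3) — p3 is true.
  20. (~p6 \/ ~p7) — ~p7 is true.
  21. (p5 \/ p4 \/ ~p3) — p4 is true.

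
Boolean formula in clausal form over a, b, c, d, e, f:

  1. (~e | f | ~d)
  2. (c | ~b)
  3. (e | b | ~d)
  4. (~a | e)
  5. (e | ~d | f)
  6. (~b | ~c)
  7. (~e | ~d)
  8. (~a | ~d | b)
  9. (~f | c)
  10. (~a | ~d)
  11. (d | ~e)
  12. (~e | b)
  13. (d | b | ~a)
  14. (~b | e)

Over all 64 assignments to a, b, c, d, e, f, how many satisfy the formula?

Satisfying assignments:
  a=0 b=0 c=0 d=0 e=0 f=0
  a=0 b=0 c=1 d=0 e=0 f=0
  a=0 b=0 c=1 d=0 e=0 f=1
That's 3 in total.

3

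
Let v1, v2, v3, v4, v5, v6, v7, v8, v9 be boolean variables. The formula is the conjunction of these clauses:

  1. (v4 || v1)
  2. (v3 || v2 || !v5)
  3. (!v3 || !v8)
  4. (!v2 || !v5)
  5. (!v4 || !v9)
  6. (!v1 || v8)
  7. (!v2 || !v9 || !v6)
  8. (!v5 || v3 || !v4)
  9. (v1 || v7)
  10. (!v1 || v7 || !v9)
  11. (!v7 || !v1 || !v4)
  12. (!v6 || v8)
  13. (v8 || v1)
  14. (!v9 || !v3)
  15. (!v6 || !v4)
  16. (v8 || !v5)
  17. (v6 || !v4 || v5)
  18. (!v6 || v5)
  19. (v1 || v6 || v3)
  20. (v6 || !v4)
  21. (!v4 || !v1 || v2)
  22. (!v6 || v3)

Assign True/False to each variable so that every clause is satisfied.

v1=T, v2=F, v3=F, v4=F, v5=F, v6=F, v7=F, v8=T, v9=F

Pure literal: v9 appears only negated; assign v9 = False.
Try v1 = True.
  then v8 is forced to True.
  then v3 is forced to False.
  then v6 is forced to False.
  then v4 is forced to False.
For the remaining variables, v2 = False, v5 = False, v7 = False works.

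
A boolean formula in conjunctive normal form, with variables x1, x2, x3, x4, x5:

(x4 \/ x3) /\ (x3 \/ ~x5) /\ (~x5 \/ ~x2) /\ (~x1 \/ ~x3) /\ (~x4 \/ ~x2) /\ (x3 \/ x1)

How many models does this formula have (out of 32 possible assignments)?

6

Satisfying assignments:
  x1=0 x2=0 x3=1 x4=0 x5=0
  x1=0 x2=0 x3=1 x4=0 x5=1
  x1=0 x2=0 x3=1 x4=1 x5=0
  x1=0 x2=0 x3=1 x4=1 x5=1
  x1=0 x2=1 x3=1 x4=0 x5=0
  x1=1 x2=0 x3=0 x4=1 x5=0
Count: 6.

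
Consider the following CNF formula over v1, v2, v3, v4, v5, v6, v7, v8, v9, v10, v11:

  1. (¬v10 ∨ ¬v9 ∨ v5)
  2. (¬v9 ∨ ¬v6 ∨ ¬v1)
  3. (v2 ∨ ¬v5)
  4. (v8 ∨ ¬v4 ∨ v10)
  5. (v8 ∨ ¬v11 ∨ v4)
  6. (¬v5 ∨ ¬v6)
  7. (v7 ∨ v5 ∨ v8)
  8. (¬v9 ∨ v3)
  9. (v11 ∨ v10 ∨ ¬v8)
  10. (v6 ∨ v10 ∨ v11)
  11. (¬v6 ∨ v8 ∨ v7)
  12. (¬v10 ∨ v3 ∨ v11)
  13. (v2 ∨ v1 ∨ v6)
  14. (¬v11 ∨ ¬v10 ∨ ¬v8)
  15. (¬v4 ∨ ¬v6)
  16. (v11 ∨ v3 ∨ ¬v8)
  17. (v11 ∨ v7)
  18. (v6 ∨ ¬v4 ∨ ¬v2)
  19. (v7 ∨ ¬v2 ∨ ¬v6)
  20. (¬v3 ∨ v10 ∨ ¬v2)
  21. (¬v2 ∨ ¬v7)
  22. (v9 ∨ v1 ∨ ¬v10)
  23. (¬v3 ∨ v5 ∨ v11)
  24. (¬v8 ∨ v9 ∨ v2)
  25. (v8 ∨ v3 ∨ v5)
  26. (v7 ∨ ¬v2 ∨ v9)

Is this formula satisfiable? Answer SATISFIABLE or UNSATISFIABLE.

SATISFIABLE

Set v1 = True and propagate.
Branch on v2: take v2 = False.
  then v5 is forced to False.
The remaining clauses are satisfied by v3 = True, v4 = True, v6 = False, v7 = True, v8 = True, v9 = True, v10 = False, v11 = True.
So v1=1  v2=0  v3=1  v4=1  v5=0  v6=0  v7=1  v8=1  v9=1  v10=0  v11=1 is a satisfying assignment.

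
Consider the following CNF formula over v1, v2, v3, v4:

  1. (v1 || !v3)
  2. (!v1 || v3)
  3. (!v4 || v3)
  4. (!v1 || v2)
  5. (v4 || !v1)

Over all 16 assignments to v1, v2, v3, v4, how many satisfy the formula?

3

The models are:
  v1=F v2=F v3=F v4=F
  v1=F v2=T v3=F v4=F
  v1=T v2=T v3=T v4=T
Count: 3.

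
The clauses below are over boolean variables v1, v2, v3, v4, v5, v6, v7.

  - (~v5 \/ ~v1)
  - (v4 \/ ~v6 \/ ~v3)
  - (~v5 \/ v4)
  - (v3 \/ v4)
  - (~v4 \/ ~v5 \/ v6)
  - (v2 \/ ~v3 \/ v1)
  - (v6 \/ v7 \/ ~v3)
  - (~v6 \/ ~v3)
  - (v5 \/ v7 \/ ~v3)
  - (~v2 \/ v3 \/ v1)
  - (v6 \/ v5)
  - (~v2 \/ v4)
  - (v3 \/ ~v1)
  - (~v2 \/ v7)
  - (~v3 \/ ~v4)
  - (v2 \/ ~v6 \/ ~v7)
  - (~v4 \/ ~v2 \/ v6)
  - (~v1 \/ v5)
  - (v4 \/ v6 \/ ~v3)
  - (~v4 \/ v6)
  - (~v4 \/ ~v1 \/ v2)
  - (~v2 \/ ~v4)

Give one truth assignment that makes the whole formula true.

v1=False  v2=False  v3=False  v4=True  v5=False  v6=True  v7=False

Check each clause:
  1. (~v1 \/ ~v5) — ~v5 is true.
  2. (v4 \/ ~v3 \/ ~v6) — v4 is true.
  3. (~v5 \/ v4) — ~v5 is true.
  4. (v4 \/ v3) — v4 is true.
  5. (~v4 \/ ~v5 \/ v6) — ~v5 is true.
  6. (v2 \/ v1 \/ ~v3) — ~v3 is true.
  7. (v6 \/ v7 \/ ~v3) — ~v3 is true.
  8. (~v3 \/ ~v6) — ~v3 is true.
  9. (v5 \/ ~v3 \/ v7) — ~v3 is true.
  10. (v3 \/ v1 \/ ~v2) — ~v2 is true.
  11. (v6 \/ v5) — v6 is true.
  12. (~v2 \/ v4) — v4 is true.
  13. (~v1 \/ v3) — ~v1 is true.
  14. (v7 \/ ~v2) — ~v2 is true.
  15. (~v3 \/ ~v4) — ~v3 is true.
  16. (~v6 \/ v2 \/ ~v7) — ~v7 is true.
  17. (~v4 \/ v6 \/ ~v2) — ~v2 is true.
  18. (~v1 \/ v5) — ~v1 is true.
  19. (~v3 \/ v6 \/ v4) — v4 is true.
  20. (~v4 \/ v6) — v6 is true.
  21. (v2 \/ ~v4 \/ ~v1) — ~v1 is true.
  22. (~v2 \/ ~v4) — ~v2 is true.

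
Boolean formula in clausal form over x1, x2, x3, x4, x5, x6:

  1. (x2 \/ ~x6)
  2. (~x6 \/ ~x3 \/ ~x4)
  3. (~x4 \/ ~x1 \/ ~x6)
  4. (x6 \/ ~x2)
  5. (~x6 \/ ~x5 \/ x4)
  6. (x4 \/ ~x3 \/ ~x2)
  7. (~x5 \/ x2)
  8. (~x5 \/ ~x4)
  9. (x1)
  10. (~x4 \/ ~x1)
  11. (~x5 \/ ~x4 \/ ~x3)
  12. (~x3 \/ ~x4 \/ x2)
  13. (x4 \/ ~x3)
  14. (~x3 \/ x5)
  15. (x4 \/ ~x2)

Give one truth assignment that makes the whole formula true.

The clause (x1) is unit: x1 must be True.
Unit propagation: (~x4) forces x4 = False.
(~x3) is a unit clause, so x3 = False.
The clause (~x2) is unit: x2 must be False.
Unit propagation: (~x6) forces x6 = False.
(~x5) is a unit clause, so x5 = False.

x1 = T, x2 = F, x3 = F, x4 = F, x5 = F, x6 = F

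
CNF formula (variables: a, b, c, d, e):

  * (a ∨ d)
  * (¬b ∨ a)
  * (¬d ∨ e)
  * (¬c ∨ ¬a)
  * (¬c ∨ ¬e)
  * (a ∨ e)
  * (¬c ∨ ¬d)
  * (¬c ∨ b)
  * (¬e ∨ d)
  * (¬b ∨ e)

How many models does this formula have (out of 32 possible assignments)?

Satisfying assignments:
  a=F b=F c=F d=T e=T
  a=T b=F c=F d=F e=F
  a=T b=F c=F d=T e=T
  a=T b=T c=F d=T e=T
Count: 4.

4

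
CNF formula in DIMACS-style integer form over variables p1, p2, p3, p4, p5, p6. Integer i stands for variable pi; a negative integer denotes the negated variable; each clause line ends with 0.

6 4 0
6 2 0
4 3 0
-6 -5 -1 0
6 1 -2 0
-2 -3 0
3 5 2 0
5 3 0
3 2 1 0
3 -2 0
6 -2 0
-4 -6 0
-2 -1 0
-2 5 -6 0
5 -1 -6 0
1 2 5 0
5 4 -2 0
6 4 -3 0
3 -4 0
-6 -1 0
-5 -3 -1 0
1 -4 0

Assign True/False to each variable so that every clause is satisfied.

Try p1 = False.
  then p4 is forced to False.
  then p6 is forced to True.
  then p3 is forced to True.
  then p2 is forced to False.
  then p5 is forced to True.
Every clause has at least one true literal under this assignment.

p1=F, p2=F, p3=T, p4=F, p5=T, p6=T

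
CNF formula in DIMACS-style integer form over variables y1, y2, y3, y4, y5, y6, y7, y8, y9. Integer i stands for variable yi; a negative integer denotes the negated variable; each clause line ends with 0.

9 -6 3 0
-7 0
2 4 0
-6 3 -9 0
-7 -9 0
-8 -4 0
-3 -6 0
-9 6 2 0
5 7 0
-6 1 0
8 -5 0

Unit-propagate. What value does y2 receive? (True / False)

Unit clause (~y7) sets y7 = False.
In (y5 | y7), y7 is now false; y5 must hold, so y5 = True.
In (y8 | ~y5), ~y5 is now false; y8 must hold, so y8 = True.
(~y8 | ~y4) with y8 = True leaves only ~y4, so y4 = False.
In (y2 | y4), y4 is now false; y2 must hold, so y2 = True.

True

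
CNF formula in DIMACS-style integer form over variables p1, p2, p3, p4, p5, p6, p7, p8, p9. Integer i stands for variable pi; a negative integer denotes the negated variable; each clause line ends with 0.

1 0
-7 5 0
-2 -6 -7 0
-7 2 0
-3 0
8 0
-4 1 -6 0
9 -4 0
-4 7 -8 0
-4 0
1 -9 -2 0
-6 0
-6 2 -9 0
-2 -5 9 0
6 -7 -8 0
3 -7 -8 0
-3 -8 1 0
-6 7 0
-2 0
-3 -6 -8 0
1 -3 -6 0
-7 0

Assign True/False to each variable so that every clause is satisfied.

Unit propagation: (p1) forces p1 = True.
The clause (¬p3) is unit: p3 must be False.
The clause (p8) is unit: p8 must be True.
The clause (¬p4) is unit: p4 must be False.
Unit propagation: (¬p6) forces p6 = False.
The clause (¬p7) is unit: p7 must be False.
(¬p2) is a unit clause, so p2 = False.
p5, p9 are now unconstrained; take p5 = True, p9 = False.

p1 = T, p2 = F, p3 = F, p4 = F, p5 = T, p6 = F, p7 = F, p8 = T, p9 = F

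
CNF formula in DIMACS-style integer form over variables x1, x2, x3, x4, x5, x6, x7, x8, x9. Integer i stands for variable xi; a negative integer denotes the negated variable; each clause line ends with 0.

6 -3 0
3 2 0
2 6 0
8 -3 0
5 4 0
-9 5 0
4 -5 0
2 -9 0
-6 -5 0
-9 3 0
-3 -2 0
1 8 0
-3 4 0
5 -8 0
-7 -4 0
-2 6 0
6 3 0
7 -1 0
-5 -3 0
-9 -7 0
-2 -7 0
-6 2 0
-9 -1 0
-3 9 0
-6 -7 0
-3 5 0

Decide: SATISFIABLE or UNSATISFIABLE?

UNSATISFIABLE

x3 = True:
  propagation gives x6=True, x8=True, x5=False; an empty clause results — contradiction.
x3 = False:
  propagation gives x2=True, x9=False, x6=True, x5=False; an empty clause results — contradiction.
Every branch closes, so no satisfying assignment exists.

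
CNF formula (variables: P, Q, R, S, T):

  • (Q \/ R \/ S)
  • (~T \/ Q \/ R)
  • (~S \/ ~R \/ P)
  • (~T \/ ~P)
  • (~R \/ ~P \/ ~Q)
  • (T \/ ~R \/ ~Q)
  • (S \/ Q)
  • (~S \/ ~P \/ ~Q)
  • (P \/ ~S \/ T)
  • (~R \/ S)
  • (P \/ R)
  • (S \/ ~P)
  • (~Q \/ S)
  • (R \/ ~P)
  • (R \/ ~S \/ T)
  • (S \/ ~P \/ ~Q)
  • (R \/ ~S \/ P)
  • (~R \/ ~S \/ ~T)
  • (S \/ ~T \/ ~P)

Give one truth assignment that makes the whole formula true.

P=True  Q=False  R=True  S=True  T=False

Try P = True.
  then T is forced to False.
  then S is forced to True.
  then Q is forced to False.
  then R is forced to True.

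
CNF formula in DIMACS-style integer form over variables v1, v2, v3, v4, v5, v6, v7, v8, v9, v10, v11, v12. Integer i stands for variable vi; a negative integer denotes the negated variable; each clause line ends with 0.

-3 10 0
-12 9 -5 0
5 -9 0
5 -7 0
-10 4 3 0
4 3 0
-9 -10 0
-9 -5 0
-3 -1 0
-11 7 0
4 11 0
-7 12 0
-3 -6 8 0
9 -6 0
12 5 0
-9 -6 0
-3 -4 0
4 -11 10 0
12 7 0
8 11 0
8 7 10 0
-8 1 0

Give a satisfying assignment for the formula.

v1=True  v2=False  v3=False  v4=True  v5=False  v6=False  v7=False  v8=True  v9=False  v10=True  v11=False  v12=True

Check each clause:
  1. (v10 ∨ ¬v3) — v10 is true.
  2. (¬v12 ∨ v9 ∨ ¬v5) — ¬v5 is true.
  3. (¬v9 ∨ v5) — ¬v9 is true.
  4. (v5 ∨ ¬v7) — ¬v7 is true.
  5. (v4 ∨ v3 ∨ ¬v10) — v4 is true.
  6. (v3 ∨ v4) — v4 is true.
  7. (¬v9 ∨ ¬v10) — ¬v9 is true.
  8. (¬v5 ∨ ¬v9) — ¬v5 is true.
  9. (¬v3 ∨ ¬v1) — ¬v3 is true.
  10. (v7 ∨ ¬v11) — ¬v11 is true.
  11. (v4 ∨ v11) — v4 is true.
  12. (¬v7 ∨ v12) — ¬v7 is true.
  13. (v8 ∨ ¬v6 ∨ ¬v3) — v8 is true.
  14. (¬v6 ∨ v9) — ¬v6 is true.
  15. (v5 ∨ v12) — v12 is true.
  16. (¬v6 ∨ ¬v9) — ¬v6 is true.
  17. (¬v3 ∨ ¬v4) — ¬v3 is true.
  18. (v10 ∨ ¬v11 ∨ v4) — v10 is true.
  19. (v12 ∨ v7) — v12 is true.
  20. (v11 ∨ v8) — v8 is true.
  21. (v8 ∨ v7 ∨ v10) — v8 is true.
  22. (¬v8 ∨ v1) — v1 is true.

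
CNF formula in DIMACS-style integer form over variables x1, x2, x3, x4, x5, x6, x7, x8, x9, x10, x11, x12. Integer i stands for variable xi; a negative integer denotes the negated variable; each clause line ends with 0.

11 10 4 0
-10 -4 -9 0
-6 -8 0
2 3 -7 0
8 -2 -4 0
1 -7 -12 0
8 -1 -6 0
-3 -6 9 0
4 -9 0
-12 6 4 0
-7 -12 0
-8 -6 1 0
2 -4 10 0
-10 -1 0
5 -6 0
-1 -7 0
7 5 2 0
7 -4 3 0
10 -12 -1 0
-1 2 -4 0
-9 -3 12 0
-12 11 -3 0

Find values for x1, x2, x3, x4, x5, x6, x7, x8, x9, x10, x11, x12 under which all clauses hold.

x1=False, x2=False, x3=True, x4=False, x5=False, x6=False, x7=True, x8=False, x9=False, x10=False, x11=True, x12=False

Check each clause:
  1. (x11 || x4 || x10) — x11 is true.
  2. (!x4 || !x9 || !x10) — !x4 is true.
  3. (!x8 || !x6) — !x8 is true.
  4. (!x7 || x2 || x3) — x3 is true.
  5. (!x4 || !x2 || x8) — !x4 is true.
  6. (!x7 || !x12 || x1) — !x12 is true.
  7. (!x6 || x8 || !x1) — !x6 is true.
  8. (x9 || !x6 || !x3) — !x6 is true.
  9. (x4 || !x9) — !x9 is true.
  10. (x4 || x6 || !x12) — !x12 is true.
  11. (!x7 || !x12) — !x12 is true.
  12. (!x8 || !x6 || x1) — !x8 is true.
  13. (!x4 || x10 || x2) — !x4 is true.
  14. (!x1 || !x10) — !x1 is true.
  15. (x5 || !x6) — !x6 is true.
  16. (!x7 || !x1) — !x1 is true.
  17. (x2 || x5 || x7) — x7 is true.
  18. (x3 || x7 || !x4) — x3 is true.
  19. (!x1 || x10 || !x12) — !x12 is true.
  20. (x2 || !x1 || !x4) — !x4 is true.
  21. (!x9 || x12 || !x3) — !x9 is true.
  22. (!x12 || !x3 || x11) — x11 is true.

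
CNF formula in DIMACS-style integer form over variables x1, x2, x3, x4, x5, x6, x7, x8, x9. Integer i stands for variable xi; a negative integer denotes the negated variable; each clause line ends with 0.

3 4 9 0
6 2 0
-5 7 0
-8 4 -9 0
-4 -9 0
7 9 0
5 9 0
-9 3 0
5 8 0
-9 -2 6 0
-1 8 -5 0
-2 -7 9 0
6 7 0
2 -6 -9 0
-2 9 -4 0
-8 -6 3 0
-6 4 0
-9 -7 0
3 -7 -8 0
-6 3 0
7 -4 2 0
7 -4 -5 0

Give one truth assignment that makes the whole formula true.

x1 = F  x2 = F  x3 = T  x4 = T  x5 = T  x6 = T  x7 = T  x8 = T  x9 = F

Check each clause:
  1. (x9 || x4 || x3) — x3 is true.
  2. (x2 || x6) — x6 is true.
  3. (!x5 || x7) — x7 is true.
  4. (!x9 || x4 || !x8) — x4 is true.
  5. (!x9 || !x4) — !x9 is true.
  6. (x9 || x7) — x7 is true.
  7. (x5 || x9) — x5 is true.
  8. (x3 || !x9) — x3 is true.
  9. (x5 || x8) — x8 is true.
  10. (!x2 || x6 || !x9) — !x2 is true.
  11. (!x1 || !x5 || x8) — x8 is true.
  12. (!x7 || x9 || !x2) — !x2 is true.
  13. (x6 || x7) — x6 is true.
  14. (!x6 || x2 || !x9) — !x9 is true.
  15. (!x2 || !x4 || x9) — !x2 is true.
  16. (!x8 || x3 || !x6) — x3 is true.
  17. (x4 || !x6) — x4 is true.
  18. (!x9 || !x7) — !x9 is true.
  19. (!x7 || x3 || !x8) — x3 is true.
  20. (!x6 || x3) — x3 is true.
  21. (x2 || x7 || !x4) — x7 is true.
  22. (!x5 || !x4 || x7) — x7 is true.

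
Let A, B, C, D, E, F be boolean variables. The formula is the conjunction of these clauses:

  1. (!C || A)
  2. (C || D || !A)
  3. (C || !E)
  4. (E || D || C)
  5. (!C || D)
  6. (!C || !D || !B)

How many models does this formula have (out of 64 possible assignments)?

12

Case analysis on C and D:
  C=1, D=1: remaining (A,B,E,F) ∈ {(1,0,0,0); (1,0,0,1); (1,0,1,0); (1,0,1,1)} — 4.
  C=1, D=0: a clause becomes empty — 0.
  C=0, D=1: forces E=0; A, B, F free → 2^3 = 8.
  C=0, D=0: a clause becomes empty — 0.
Total: 4 + 0 + 8 + 0 = 12.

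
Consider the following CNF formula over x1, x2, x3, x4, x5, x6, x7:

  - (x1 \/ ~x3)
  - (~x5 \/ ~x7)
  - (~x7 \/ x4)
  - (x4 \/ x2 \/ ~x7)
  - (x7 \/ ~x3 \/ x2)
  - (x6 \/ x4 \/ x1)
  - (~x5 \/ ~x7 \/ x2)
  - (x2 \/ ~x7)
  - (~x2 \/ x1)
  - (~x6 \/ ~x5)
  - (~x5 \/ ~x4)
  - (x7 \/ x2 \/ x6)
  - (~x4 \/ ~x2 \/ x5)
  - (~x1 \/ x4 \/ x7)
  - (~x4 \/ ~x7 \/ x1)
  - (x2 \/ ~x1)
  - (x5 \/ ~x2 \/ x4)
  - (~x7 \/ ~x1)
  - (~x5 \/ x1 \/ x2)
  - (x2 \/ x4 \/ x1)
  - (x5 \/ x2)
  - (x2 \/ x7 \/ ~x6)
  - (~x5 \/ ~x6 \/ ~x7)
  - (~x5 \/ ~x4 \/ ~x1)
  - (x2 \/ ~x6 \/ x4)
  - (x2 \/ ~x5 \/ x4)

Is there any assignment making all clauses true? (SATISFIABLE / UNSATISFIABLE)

UNSATISFIABLE

x2 = True:
  propagation gives x1=True, x7=False, x4=True, x5=False; an empty clause results — contradiction.
x2 = False:
  propagation gives x7=False, x3=False, x6=True; an empty clause results — contradiction.
Every branch closes, so no satisfying assignment exists.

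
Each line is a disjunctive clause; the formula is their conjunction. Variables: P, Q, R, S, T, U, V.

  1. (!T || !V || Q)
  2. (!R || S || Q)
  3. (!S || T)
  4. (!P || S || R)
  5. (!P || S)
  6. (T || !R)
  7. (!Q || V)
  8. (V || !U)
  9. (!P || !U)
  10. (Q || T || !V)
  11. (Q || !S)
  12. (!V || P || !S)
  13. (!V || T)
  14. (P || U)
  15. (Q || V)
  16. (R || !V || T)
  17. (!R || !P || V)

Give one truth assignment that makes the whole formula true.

Set P = False and propagate.
  then U is forced to True.
  then V is forced to True.
  then S is forced to False.
  then T is forced to True.
  then Q is forced to True.
R is now unconstrained; take R = False.

P=F, Q=T, R=F, S=F, T=T, U=T, V=T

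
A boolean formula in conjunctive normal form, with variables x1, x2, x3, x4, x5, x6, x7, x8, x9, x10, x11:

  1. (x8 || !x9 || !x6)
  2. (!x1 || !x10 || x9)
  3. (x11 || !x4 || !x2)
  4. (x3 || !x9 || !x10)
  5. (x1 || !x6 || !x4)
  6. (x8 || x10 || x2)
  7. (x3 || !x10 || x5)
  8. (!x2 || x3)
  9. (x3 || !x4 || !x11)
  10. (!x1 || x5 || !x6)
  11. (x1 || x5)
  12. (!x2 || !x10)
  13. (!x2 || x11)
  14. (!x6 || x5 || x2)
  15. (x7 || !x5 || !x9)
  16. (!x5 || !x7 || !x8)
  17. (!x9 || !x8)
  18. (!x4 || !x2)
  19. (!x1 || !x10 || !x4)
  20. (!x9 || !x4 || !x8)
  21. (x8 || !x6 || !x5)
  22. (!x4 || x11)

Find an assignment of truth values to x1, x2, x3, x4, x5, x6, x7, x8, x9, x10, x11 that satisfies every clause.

x1=F, x2=F, x3=F, x4=F, x5=T, x6=F, x7=F, x8=F, x9=F, x10=T, x11=T

Pure literal: x4 appears only negated; assign x4 = False.
x6 occurs only negated in the remaining clauses — set x6 = False.
Set x1 = False and propagate.
  then x5 is forced to True.
Branch on x2: take x2 = False.
For the remaining variables, x3 = False, x7 = False, x8 = False, x9 = False, x10 = True, x11 = True works.
Every clause has at least one true literal under this assignment.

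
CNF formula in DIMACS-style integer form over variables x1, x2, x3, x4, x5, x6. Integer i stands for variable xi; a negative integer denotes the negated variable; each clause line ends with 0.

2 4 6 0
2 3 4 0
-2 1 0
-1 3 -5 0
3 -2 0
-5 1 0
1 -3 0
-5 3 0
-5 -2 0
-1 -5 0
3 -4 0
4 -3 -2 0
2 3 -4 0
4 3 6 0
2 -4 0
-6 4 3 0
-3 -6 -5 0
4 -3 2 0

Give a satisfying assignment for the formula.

x1=T, x2=T, x3=T, x4=T, x5=F, x6=F

x5 occurs only negated in the remaining clauses — set x5 = False.
Branch on x1: take x1 = True.
Branch on x2: take x2 = True.
  then x3 is forced to True.
  then x4 is forced to True.
x6 is now unconstrained; take x6 = False.
Every clause has at least one true literal under this assignment.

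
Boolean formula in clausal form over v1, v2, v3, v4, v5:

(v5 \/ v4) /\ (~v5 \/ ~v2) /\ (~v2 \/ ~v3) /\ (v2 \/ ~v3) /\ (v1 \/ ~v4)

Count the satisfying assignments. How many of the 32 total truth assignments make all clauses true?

5

Satisfying assignments:
  v1=0 v2=0 v3=0 v4=0 v5=1
  v1=1 v2=0 v3=0 v4=0 v5=1
  v1=1 v2=0 v3=0 v4=1 v5=0
  v1=1 v2=0 v3=0 v4=1 v5=1
  v1=1 v2=1 v3=0 v4=1 v5=0
Count: 5.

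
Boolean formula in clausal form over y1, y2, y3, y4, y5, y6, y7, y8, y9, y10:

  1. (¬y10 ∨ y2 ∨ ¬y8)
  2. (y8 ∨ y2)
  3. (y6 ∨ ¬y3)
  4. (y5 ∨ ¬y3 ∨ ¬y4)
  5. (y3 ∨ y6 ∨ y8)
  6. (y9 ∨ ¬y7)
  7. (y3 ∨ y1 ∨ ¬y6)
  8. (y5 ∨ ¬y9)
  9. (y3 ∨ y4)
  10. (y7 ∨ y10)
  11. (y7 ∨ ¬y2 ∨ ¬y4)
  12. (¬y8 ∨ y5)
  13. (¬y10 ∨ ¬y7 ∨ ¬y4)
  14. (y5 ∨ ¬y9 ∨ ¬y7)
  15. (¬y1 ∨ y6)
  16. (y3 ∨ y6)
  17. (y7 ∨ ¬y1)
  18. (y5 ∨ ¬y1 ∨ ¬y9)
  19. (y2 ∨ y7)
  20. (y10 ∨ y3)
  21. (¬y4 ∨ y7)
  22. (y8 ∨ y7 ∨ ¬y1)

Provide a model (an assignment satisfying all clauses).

y5 occurs only positively in the remaining clauses — set y5 = True.
Try y1 = False.
Set y2 = True and propagate.
For the remaining variables, y3 = True, y4 = False, y6 = True, y7 = False, y8 = False, y9 = True, y10 = True works.
Every clause has at least one true literal under this assignment.

y1 = False, y2 = True, y3 = True, y4 = False, y5 = True, y6 = True, y7 = False, y8 = False, y9 = True, y10 = True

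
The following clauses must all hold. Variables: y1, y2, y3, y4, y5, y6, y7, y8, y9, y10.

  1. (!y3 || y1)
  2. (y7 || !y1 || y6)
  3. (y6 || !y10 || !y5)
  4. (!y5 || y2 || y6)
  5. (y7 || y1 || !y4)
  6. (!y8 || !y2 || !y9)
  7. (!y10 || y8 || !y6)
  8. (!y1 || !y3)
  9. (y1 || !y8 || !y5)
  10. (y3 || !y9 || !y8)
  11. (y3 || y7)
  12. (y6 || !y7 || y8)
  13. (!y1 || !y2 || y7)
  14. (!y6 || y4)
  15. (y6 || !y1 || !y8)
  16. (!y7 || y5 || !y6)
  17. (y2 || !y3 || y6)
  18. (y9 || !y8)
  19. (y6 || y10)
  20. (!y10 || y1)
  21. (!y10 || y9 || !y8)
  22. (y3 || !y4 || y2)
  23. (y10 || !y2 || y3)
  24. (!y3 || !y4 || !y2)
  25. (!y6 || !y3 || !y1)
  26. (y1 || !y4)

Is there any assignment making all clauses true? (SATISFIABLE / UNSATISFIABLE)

UNSATISFIABLE

y6 = True:
  propagation gives y4=True, y1=True, y3=False, y7=True; an empty clause results — contradiction.
y6 = False:
  propagation gives y10=True, y5=False, y1=True, y7=True; an empty clause results — contradiction.
Every branch closes, so no satisfying assignment exists.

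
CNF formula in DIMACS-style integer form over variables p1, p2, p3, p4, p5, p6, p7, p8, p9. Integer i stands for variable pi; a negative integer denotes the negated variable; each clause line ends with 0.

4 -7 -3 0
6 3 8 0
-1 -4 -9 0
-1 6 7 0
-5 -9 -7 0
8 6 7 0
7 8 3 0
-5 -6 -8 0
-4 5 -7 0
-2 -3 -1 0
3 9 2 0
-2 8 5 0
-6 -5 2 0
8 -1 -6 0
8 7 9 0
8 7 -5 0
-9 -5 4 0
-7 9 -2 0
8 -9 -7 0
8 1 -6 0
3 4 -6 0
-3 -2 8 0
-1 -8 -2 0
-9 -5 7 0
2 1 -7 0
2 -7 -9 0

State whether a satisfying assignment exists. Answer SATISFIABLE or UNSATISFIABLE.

Try p1 = False.
The remaining clauses are satisfied by p2 = True, p3 = True, p4 = False, p5 = False, p6 = False, p7 = False, p8 = True, p9 = True.
So p1=False  p2=True  p3=True  p4=False  p5=False  p6=False  p7=False  p8=True  p9=True is a satisfying assignment.

SATISFIABLE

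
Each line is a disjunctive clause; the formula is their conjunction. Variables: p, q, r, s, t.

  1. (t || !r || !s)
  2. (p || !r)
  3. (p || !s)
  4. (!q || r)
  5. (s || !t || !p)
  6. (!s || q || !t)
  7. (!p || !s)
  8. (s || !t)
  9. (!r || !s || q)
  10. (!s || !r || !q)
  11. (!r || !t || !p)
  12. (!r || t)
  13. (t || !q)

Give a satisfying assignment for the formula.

Branch on p: take p = False.
  then r is forced to False.
  then s is forced to False.
  then q is forced to False.
  then t is forced to False.
Every clause has at least one true literal under this assignment.

p=False, q=False, r=False, s=False, t=False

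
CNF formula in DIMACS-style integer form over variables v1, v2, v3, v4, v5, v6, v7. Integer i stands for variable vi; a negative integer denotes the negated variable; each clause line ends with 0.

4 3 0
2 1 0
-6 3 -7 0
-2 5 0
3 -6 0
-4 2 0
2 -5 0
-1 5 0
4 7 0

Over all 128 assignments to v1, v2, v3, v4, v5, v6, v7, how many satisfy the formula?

Case analysis on v2 and v3:
  v2=1, v3=1: v1, v6 free; 3 ways for (v4,v5,v7) × 2^2 = 12.
  v2=1, v3=0: remaining (v1,v4,v5,v6,v7) ∈ {(0,1,1,0,0); (0,1,1,0,1); (1,1,1,0,0); (1,1,1,0,1)} — 4.
  v2=0, v3=1: a clause becomes empty — 0.
  v2=0, v3=0: a clause becomes empty — 0.
Total: 12 + 4 + 0 + 0 = 16.

16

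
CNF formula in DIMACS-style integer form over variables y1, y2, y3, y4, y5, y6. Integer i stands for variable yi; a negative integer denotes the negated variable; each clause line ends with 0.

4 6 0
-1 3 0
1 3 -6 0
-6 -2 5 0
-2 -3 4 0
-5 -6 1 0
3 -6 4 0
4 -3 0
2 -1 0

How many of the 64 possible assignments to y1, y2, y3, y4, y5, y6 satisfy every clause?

Case analysis on y3 and y6:
  y3=T, y6=T: remaining (y1,y2,y4,y5) ∈ {(F,F,T,F); (T,T,T,T)} — 2.
  y3=T, y6=F: y5 free; 3 ways for (y1,y2,y4) × 2^1 = 6.
  y3=F, y6=T: a clause becomes empty — 0.
  y3=F, y6=F: remaining (y1,y2,y4,y5) ∈ {(F,F,T,F); (F,F,T,T); (F,T,T,F); (F,T,T,T)} — 4.
Total: 2 + 6 + 0 + 4 = 12.

12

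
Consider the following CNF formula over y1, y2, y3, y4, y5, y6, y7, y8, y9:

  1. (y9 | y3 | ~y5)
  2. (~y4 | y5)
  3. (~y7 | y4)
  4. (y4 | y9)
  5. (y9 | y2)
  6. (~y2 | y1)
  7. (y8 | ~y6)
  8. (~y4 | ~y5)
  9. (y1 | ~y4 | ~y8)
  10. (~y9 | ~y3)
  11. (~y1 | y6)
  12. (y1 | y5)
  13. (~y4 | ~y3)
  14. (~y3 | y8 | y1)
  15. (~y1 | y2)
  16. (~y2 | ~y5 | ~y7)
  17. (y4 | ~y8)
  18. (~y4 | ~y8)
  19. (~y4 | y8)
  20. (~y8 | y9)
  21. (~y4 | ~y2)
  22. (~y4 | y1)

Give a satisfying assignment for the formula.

y1=False  y2=False  y3=False  y4=False  y5=True  y6=False  y7=False  y8=False  y9=True

Pure literal: y7 appears only negated; assign y7 = False.
Branch on y1: take y1 = False.
  then y2 is forced to False.
  then y9 is forced to True.
  then y3 is forced to False.
  then y5 is forced to True.
  then y4 is forced to False.
  then y8 is forced to False.
  then y6 is forced to False.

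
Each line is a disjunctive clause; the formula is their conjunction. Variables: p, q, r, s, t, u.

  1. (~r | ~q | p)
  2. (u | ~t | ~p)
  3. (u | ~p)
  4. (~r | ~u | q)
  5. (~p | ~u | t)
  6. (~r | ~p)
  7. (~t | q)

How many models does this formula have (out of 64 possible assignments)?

16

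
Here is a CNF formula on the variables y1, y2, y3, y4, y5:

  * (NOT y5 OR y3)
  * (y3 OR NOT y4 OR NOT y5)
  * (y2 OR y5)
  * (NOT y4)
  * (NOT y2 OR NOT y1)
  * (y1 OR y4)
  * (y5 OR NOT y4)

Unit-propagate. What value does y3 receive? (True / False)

True

(NOT y4) is a unit clause: y4 = False.
(y4 OR y1) with y4 = False leaves only y1, so y1 = True.
(NOT y1 OR NOT y2): since y1 = True, the clause reduces to (NOT y2). y2 = False.
From (y5 OR y2) and y2 = False: y5 = True.
(y3 OR NOT y5): since y5 = True, the clause reduces to (y3). y3 = True.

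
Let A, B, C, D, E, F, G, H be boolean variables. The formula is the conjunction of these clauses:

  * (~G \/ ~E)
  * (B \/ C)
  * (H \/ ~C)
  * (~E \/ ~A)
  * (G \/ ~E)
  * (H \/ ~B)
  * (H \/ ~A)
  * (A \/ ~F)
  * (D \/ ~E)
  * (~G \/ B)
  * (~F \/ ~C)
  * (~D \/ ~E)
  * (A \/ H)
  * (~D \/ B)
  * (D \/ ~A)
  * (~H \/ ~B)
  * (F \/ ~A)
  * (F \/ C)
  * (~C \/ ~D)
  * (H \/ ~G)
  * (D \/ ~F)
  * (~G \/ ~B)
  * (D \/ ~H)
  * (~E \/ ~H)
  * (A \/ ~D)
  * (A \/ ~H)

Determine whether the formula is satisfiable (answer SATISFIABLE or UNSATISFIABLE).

UNSATISFIABLE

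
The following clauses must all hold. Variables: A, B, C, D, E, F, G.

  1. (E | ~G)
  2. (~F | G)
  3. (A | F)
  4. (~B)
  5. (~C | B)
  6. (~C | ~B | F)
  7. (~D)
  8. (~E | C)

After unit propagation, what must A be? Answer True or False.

True

Unit clause (~B) sets B = False.
In (B | ~C), B is now false; ~C must hold, so C = False.
(~D) is a unit clause: D = False.
In (~E | C), C is now false; ~E must hold, so E = False.
In (E | ~G), E is now false; ~G must hold, so G = False.
(~F | G): since G = False, the clause reduces to (~F). F = False.
From (A | F) and F = False: A = True.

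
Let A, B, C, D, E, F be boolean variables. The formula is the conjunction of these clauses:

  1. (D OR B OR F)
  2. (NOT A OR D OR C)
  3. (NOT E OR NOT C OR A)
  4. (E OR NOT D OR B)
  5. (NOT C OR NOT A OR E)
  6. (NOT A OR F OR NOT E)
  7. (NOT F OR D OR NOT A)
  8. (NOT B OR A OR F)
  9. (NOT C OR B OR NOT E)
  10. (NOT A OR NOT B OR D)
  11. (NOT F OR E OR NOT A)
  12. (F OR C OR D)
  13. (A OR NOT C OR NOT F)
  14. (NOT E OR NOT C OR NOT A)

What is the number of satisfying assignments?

11

Split on A, then C.
  A=1, C=1: a clause becomes empty — 0.
  A=1, C=0: remaining (B,D,E,F) ∈ {(0,1,1,1); (1,1,0,0); (1,1,1,1)} — 3.
  A=0, C=1: a clause becomes empty — 0.
  A=0, C=0: 8 of the 16 assignments to (B,D,E,F) work.
Total: 0 + 3 + 0 + 8 = 11.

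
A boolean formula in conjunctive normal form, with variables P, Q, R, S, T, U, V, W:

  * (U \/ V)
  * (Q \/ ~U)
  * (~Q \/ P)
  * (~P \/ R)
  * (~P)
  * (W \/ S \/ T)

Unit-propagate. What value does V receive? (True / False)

(~P) is a unit clause: P = False.
From (P \/ ~Q) and P = False: Q = False.
In (~U \/ Q), Q is now false; ~U must hold, so U = False.
(V \/ U) with U = False leaves only V, so V = True.

True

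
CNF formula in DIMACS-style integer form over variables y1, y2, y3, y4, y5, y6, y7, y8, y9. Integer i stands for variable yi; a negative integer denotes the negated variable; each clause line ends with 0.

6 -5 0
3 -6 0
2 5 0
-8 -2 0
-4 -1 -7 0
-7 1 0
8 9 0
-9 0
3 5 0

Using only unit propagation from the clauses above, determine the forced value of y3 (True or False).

True

(NOT y9) stands alone — y9 = False.
From (y9 OR y8) and y9 = False: y8 = True.
(NOT y8 OR NOT y2) with y8 = True leaves only NOT y2, so y2 = False.
From (y5 OR y2) and y2 = False: y5 = True.
(y6 OR NOT y5) with y5 = True leaves only y6, so y6 = True.
(y3 OR NOT y6) with y6 = True leaves only y3, so y3 = True.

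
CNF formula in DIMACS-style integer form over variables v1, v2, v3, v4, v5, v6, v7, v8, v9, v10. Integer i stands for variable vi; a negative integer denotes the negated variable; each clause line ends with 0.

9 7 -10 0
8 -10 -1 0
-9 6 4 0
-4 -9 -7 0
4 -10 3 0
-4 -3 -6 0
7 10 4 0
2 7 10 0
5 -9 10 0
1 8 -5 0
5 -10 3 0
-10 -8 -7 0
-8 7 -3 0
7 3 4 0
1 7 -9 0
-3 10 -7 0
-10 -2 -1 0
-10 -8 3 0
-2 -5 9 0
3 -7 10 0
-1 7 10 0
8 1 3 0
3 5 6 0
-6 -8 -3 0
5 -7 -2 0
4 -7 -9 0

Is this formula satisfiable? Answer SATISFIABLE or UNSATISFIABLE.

SATISFIABLE

Try v1 = False.
Branch on v2: take v2 = True.
The remaining clauses are satisfied by v3 = False, v4 = True, v5 = False, v6 = True, v7 = False, v8 = True, v9 = False, v10 = False.
Every clause has at least one true literal under this assignment.
So v1=F, v2=T, v3=F, v4=T, v5=F, v6=T, v7=F, v8=T, v9=F, v10=F is a satisfying assignment.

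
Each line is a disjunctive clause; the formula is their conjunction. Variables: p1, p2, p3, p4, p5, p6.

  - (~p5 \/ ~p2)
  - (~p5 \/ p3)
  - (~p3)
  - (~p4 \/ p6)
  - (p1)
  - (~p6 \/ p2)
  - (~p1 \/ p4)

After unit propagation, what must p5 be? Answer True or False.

False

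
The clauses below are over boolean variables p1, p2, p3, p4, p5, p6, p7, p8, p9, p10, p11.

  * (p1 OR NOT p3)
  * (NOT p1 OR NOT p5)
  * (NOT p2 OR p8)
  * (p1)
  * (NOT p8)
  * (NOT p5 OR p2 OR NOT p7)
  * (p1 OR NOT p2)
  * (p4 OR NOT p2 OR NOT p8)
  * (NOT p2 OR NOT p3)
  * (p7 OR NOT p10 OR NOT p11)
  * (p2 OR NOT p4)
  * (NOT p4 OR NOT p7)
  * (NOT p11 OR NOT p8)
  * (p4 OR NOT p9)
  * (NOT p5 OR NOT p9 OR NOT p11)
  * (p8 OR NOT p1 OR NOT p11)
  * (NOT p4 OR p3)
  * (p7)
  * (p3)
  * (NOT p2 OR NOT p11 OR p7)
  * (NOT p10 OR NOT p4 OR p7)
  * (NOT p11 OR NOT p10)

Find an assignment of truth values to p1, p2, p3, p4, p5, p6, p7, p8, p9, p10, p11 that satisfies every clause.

p1 = True  p2 = False  p3 = True  p4 = False  p5 = False  p6 = False  p7 = True  p8 = False  p9 = False  p10 = True  p11 = False

The clause (p1) is unit: p1 must be True.
The clause (NOT p5) is unit: p5 must be False.
The clause (NOT p8) is unit: p8 must be False.
(NOT p2) is a unit clause, so p2 = False.
Unit propagation: (NOT p4) forces p4 = False.
(NOT p9) is a unit clause, so p9 = False.
Unit propagation: (NOT p11) forces p11 = False.
Unit propagation: (p7) forces p7 = True.
(p3) is a unit clause, so p3 = True.
p6, p10 are now unconstrained; take p6 = False, p10 = True.
Check each clause:
  1. (p1 OR NOT p3) — p1 is true.
  2. (NOT p1 OR NOT p5) — NOT p5 is true.
  3. (NOT p2 OR p8) — NOT p2 is true.
  4. (p1) — p1 is true.
  5. (NOT p8) — NOT p8 is true.
  6. (NOT p7 OR p2 OR NOT p5) — NOT p5 is true.
  7. (p1 OR NOT p2) — p1 is true.
  8. (p4 OR NOT p2 OR NOT p8) — NOT p8 is true.
  9. (NOT p3 OR NOT p2) — NOT p2 is true.
  10. (NOT p10 OR p7 OR NOT p11) — NOT p11 is true.
  11. (NOT p4 OR p2) — NOT p4 is true.
  12. (NOT p4 OR NOT p7) — NOT p4 is true.
  13. (NOT p8 OR NOT p11) — NOT p8 is true.
  14. (p4 OR NOT p9) — NOT p9 is true.
  15. (NOT p11 OR NOT p5 OR NOT p9) — NOT p5 is true.
  16. (NOT p1 OR NOT p11 OR p8) — NOT p11 is true.
  17. (NOT p4 OR p3) — p3 is true.
  18. (p7) — p7 is true.
  19. (p3) — p3 is true.
  20. (NOT p11 OR p7 OR NOT p2) — NOT p11 is true.
  21. (NOT p10 OR NOT p4 OR p7) — NOT p4 is true.
  22. (NOT p10 OR NOT p11) — NOT p11 is true.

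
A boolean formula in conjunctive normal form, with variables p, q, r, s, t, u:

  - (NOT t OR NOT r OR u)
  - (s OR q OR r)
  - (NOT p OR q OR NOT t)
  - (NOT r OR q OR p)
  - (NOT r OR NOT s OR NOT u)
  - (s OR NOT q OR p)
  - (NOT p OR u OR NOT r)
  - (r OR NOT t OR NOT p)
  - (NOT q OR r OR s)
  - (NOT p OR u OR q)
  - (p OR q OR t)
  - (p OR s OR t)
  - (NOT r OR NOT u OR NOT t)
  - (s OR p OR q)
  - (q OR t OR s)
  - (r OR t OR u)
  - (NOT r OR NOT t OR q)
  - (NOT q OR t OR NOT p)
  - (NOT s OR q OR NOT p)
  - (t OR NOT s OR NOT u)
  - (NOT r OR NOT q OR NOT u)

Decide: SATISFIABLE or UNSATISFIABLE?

SATISFIABLE

Try p = False.
Set q = False and propagate.
  then r is forced to False.
  then s is forced to True.
  then t is forced to True.
u is now unconstrained; take u = False.
Every clause has at least one true literal under this assignment.
So p=F  q=F  r=F  s=T  t=T  u=F is a satisfying assignment.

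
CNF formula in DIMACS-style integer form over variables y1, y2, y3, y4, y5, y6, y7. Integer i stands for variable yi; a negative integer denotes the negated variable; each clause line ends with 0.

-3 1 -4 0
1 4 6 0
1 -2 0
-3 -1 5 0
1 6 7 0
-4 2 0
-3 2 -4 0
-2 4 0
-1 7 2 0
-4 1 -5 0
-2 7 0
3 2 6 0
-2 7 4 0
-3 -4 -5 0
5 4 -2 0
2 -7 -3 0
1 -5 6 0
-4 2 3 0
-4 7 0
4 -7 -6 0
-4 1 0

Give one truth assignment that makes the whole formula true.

y1=0, y2=0, y3=1, y4=0, y5=0, y6=1, y7=0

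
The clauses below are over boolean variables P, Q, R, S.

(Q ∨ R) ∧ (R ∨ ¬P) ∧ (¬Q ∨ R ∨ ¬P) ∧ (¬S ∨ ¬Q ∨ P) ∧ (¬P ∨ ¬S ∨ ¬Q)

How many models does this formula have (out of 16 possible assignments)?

7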